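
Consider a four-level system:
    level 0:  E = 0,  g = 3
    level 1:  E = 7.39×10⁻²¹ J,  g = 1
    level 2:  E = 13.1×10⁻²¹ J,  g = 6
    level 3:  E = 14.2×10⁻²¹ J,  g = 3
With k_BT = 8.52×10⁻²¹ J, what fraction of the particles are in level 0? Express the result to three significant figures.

0.569

Eᵢ/kT = 0, 0.86737, 1.5376, 1.6667.
Z = Σ gᵢe^(−Eᵢ/kT) = 3·e^(−0) + 1·e^(−0.86737) + 6·e^(−1.5376) + 3·e^(−1.6667) = 3.0000 + 0.42005 + 1.2894 + 0.56661 = 5.2761.
P₀ = g₀ e^(−E₀/kT) / Z = 3.0000/5.2761 = 0.569.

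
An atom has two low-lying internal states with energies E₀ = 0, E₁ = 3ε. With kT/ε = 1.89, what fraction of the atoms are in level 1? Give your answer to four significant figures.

0.1698

Eᵢ/kT = 0, 1.58730.
Z = Σ e^(−Eᵢ/kT) = e^(−0) + e^(−1.58730) = 1.00000 + 0.204477 = 1.20448.
P₁ = e^(−E₁/kT) / Z = 0.204477/1.20448 = 0.1698.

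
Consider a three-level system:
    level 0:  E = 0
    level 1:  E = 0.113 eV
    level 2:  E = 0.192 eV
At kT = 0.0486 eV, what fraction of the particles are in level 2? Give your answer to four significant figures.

Eᵢ/kT = 0, 2.32510, 3.95062.
Z = Σ e^(−Eᵢ/kT) = e^(−0) + e^(−2.32510) + e^(−3.95062) = 1.00000 + 0.0977737 + 0.0192428 = 1.11702.
P₂ = e^(−E₂/kT) / Z = 0.0192428/1.11702 = 0.01723.

0.01723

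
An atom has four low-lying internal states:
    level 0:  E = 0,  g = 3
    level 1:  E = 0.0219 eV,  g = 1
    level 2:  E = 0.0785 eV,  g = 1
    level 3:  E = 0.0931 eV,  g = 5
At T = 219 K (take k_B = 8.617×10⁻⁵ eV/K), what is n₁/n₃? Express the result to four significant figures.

k_BT = 8.617×10⁻⁵ × 219 K = 0.0188712 eV.
n₁/n₃ = (g₁/g₃) exp[−(E₁−E₃)/kT] = (1/5) × exp(−(-0.0712 eV)/(0.0188712 eV)) = (1/5) × exp(3.77295) = 8.702.

8.702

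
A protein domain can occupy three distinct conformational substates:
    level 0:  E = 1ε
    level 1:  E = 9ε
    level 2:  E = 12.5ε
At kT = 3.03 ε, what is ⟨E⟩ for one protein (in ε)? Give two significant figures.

1.8 ε

Eᵢ/kT = 0.3300, 2.970, 4.125.
Z = Σ e^(−Eᵢ/kT) = e^(−0.3300) + e^(−2.970) + e^(−4.125) = 0.7189 + 0.05130 + 0.01616 = 0.7864.
⟨E⟩ = Σ Eᵢ e^(−Eᵢ/kT) / Z = (1·0.7189 + 9·0.05130 + 12.5·0.01616) / 0.7864 = 1.8 ε.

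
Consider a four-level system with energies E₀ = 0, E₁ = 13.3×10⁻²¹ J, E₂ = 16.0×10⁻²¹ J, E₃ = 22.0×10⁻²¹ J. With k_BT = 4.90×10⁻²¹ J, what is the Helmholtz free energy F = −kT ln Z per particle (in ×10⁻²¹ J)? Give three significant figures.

Eᵢ/kT = 0, 2.7143, 3.2653, 4.4898.
Z = Σ e^(−Eᵢ/kT) = e^(−0) + e^(−2.7143) + e^(−3.2653) + e^(−4.4898) = 1.0000 + 0.066251 + 0.038185 + 0.011223 = 1.1157.
F = −kT ln Z = −4.90 × ln(1.1157) = −4.90 × 0.10948 = -0.536 ×10⁻²¹ J.

-0.536 ×10⁻²¹ J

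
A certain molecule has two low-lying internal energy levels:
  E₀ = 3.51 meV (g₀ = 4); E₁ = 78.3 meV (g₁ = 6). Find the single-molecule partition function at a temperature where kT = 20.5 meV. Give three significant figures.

Z = 3.50

Eᵢ/kT = 0.17122, 3.8195.
Z = Σ gᵢe^(−Eᵢ/kT) = 4·e^(−0.17122) + 6·e^(−3.8195) = 3.3705 + 0.13163 = 3.5021.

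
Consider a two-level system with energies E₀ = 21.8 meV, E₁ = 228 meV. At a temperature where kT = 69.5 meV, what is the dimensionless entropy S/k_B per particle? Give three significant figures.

0.195

Eᵢ/kT = 0.31367, 3.2806.
Z = Σ e^(−Eᵢ/kT) = e^(−0.31367) + e^(−3.2806) = 0.73076 + 0.037606 = 0.76837.
⟨E⟩ = Σ EᵢPᵢ = 31.892 meV.
S/k_B = ln Z + ⟨E⟩/kT = ln(0.76837) + 31.892/69.5 = -0.26348 + 0.45888 = 0.195.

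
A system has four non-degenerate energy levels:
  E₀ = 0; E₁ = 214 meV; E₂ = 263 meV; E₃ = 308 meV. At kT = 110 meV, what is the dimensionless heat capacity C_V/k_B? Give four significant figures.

Eᵢ/kT = 0, 1.94545, 2.39091, 2.80000.
Z = Σ e^(−Eᵢ/kT) = e^(−0) + e^(−1.94545) + e^(−2.39091) + e^(−2.80000) = 1.00000 + 0.142923 + 0.0915463 + 0.0608101 = 1.29528.
⟨E⟩ = 56.6609 meV, ⟨E²⟩ = 14395.5 meV².
C_V/k_B = (⟨E²⟩ − ⟨E⟩²)/(kT)² = (14395.5 − 3210.46)/12100.0 = 0.9244.

0.9244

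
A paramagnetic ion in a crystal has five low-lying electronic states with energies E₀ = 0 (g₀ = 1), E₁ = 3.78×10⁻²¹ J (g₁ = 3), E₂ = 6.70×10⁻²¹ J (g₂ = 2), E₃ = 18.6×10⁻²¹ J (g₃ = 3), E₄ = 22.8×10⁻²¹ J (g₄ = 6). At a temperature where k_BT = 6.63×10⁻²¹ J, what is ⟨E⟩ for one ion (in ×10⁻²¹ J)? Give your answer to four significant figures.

Eᵢ/kT = 0, 0.570136, 1.01056, 2.80543, 3.43891.
Z = Σ gᵢe^(−Eᵢ/kT) = 1·e^(−0) + 3·e^(−0.570136) + 2·e^(−1.01056) + 3·e^(−2.80543) + 6·e^(−3.43891) = 1.00000 + 1.69635 + 0.728030 + 0.181442 + 0.192598 = 3.79842.
⟨E⟩ = Σ Eᵢ gᵢe^(−Eᵢ/kT) / Z = (0·1.00000 + 3.78·1.69635 + 6.70·0.728030 + 18.6·0.181442 + 22.8·0.192598) / 3.79842 = 5.017 ×10⁻²¹ J.

5.017 ×10⁻²¹ J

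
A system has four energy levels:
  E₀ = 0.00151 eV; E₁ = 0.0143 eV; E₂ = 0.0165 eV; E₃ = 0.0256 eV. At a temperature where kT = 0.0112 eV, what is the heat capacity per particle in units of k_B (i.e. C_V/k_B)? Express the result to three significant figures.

0.515

Eᵢ/kT = 0.13482, 1.2768, 1.4732, 2.2857.
Z = Σ e^(−Eᵢ/kT) = e^(−0.13482) + e^(−1.2768) + e^(−1.4732) + e^(−2.2857) = 0.87387 + 0.27893 + 0.22919 + 0.10170 = 1.4837.
⟨E⟩ = 0.0078812 eV, ⟨E²⟩ = 0.00012676 eV².
C_V/k_B = (⟨E²⟩ − ⟨E⟩²)/(kT)² = (0.00012676 − 0.000062113)/0.00012544 = 0.515.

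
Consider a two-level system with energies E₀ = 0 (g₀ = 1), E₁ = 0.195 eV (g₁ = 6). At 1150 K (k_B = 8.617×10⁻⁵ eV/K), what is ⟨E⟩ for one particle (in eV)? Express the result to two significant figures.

k_BT = 8.617×10⁻⁵ × 1150 K = 0.09910 eV.
Eᵢ/kT = 0, 1.968.
Z = Σ gᵢe^(−Eᵢ/kT) = 1·e^(−0) + 6·e^(−1.968) = 1.000 + 0.8384 = 1.838.
⟨E⟩ = Σ Eᵢ gᵢe^(−Eᵢ/kT) / Z = (0·1.000 + 0.195·0.8384) / 1.838 = 0.089 eV.

0.089 eV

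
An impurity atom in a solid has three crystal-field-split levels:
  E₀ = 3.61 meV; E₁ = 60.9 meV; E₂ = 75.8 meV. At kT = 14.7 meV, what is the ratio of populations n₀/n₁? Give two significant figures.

49

n₀/n₁ = exp[−(E₀−E₁)/kT] = exp(−(-57.29 meV)/(14.7 meV)) = exp(3.897) = 49.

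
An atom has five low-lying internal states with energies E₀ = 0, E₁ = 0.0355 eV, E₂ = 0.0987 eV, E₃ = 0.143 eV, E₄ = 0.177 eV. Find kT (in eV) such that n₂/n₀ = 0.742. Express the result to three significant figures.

0.331 eV

n₂/n₀ = exp[−(E₂−E₀)/kT] = 0.742.
⇒ (E₂−E₀)/kT = ln(1/0.742) = ln(1.3477) = 0.29840.
kT = 0.0987 eV / 0.29840 = 0.331 eV.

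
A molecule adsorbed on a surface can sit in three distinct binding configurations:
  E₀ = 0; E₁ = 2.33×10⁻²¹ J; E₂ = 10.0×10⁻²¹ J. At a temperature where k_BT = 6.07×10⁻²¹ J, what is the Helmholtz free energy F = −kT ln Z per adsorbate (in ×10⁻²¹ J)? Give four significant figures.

Eᵢ/kT = 0, 0.383855, 1.64745.
Z = Σ e^(−Eᵢ/kT) = e^(−0) + e^(−0.383855) + e^(−1.64745) = 1.00000 + 0.681230 + 0.192540 = 1.87377.
F = −kT ln Z = −6.07 × ln(1.87377) = −6.07 × 0.627952 = -3.812 ×10⁻²¹ J.

-3.812 ×10⁻²¹ J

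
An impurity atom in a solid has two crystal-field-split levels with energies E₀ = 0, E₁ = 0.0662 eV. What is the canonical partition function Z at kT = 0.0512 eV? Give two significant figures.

Eᵢ/kT = 0, 1.293.
Z = Σ e^(−Eᵢ/kT) = e^(−0) + e^(−1.293) = 1.000 + 0.2744 = 1.274.

Z = 1.3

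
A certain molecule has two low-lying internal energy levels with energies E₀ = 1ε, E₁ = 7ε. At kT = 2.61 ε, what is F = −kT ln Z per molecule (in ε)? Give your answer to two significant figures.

0.75 ε

Eᵢ/kT = 0.3831, 2.682.
Z = Σ e^(−Eᵢ/kT) = e^(−0.3831) + e^(−2.682) = 0.6817 + 0.06843 = 0.7501.
F = −kT ln Z = −2.61 × ln(0.7501) = −2.61 × -0.2875 = 0.75 ε.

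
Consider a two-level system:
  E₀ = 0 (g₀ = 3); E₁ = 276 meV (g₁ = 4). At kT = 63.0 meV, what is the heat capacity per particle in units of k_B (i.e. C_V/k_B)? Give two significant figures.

0.31

Eᵢ/kT = 0, 4.381.
Z = Σ gᵢe^(−Eᵢ/kT) = 3·e^(−0) + 4·e^(−4.381) = 3.000 + 0.05005 = 3.050.
⟨E⟩ = 4.529 meV, ⟨E²⟩ = 1250 meV².
C_V/k_B = (⟨E²⟩ − ⟨E⟩²)/(kT)² = (1250 − 20.51)/3969 = 0.31.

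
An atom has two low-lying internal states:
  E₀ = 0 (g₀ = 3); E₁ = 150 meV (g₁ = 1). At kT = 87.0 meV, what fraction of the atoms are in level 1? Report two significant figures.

Eᵢ/kT = 0, 1.724.
Z = Σ gᵢe^(−Eᵢ/kT) = 3·e^(−0) + 1·e^(−1.724) = 3.000 + 0.1784 = 3.178.
P₁ = g₁ e^(−E₁/kT) / Z = 0.1784/3.178 = 0.056.

0.056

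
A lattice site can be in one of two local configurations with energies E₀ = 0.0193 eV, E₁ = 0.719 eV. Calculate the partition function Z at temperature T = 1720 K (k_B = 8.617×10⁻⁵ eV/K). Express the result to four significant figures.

Z = 0.8857

k_BT = 8.617×10⁻⁵ × 1720 K = 0.148212 eV.
Eᵢ/kT = 0.130219, 4.85116.
Z = Σ e^(−Eᵢ/kT) = e^(−0.130219) + e^(−4.85116) = 0.877903 + 0.00781930 = 0.885722.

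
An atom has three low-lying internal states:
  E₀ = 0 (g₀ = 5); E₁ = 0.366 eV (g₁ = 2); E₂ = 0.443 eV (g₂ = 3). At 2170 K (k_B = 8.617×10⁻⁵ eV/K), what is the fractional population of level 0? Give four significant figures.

k_BT = 8.617×10⁻⁵ × 2170 K = 0.186989 eV.
Eᵢ/kT = 0, 1.95733, 2.36912.
Z = Σ gᵢe^(−Eᵢ/kT) = 5·e^(−0) + 2·e^(−1.95733) + 3·e^(−2.36912) = 5.00000 + 0.282470 + 0.280689 = 5.56316.
P₀ = g₀ e^(−E₀/kT) / Z = 5.00000/5.56316 = 0.8988.

0.8988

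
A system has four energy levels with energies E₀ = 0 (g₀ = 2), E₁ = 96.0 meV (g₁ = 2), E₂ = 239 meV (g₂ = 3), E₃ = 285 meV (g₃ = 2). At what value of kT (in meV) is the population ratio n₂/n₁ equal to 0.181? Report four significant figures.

67.62 meV

n₂/n₁ = (g₂/g₁) exp[−(E₂−E₁)/kT] = 0.181.
⇒ (E₂−E₁)/kT = ln((3/2)/0.181) = ln(8.28729) = 2.11472.
kT = 143.0 meV / 2.11472 = 67.62 meV.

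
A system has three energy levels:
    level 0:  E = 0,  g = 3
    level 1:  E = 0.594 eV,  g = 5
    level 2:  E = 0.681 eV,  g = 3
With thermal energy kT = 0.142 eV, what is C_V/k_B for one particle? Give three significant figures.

0.594

Eᵢ/kT = 0, 4.1831, 4.7958.
Z = Σ gᵢe^(−Eᵢ/kT) = 3·e^(−0) + 5·e^(−4.1831) + 3·e^(−4.7958) = 3.0000 + 0.076256 + 0.024793 = 3.1010.
⟨E⟩ = 0.020052 eV, ⟨E²⟩ = 0.012384 eV².
C_V/k_B = (⟨E²⟩ − ⟨E⟩²)/(kT)² = (0.012384 − 0.00040208)/0.020164 = 0.594.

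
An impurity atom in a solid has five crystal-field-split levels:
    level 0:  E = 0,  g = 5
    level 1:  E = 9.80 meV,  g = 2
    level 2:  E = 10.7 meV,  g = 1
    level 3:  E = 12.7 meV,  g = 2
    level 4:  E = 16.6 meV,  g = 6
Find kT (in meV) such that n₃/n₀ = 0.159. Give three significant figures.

13.8 meV

n₃/n₀ = (g₃/g₀) exp[−(E₃−E₀)/kT] = 0.159.
⇒ (E₃−E₀)/kT = ln((2/5)/0.159) = ln(2.5157) = 0.92255.
kT = 12.7 meV / 0.92255 = 13.8 meV.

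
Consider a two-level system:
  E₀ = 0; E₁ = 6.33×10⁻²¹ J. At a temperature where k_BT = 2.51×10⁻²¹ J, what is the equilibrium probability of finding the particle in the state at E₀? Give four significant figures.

0.9257

Eᵢ/kT = 0, 2.52191.
Z = Σ e^(−Eᵢ/kT) = e^(−0) + e^(−2.52191) = 1.00000 + 0.0803061 = 1.08031.
P₀ = e^(−E₀/kT) / Z = 1.00000/1.08031 = 0.9257.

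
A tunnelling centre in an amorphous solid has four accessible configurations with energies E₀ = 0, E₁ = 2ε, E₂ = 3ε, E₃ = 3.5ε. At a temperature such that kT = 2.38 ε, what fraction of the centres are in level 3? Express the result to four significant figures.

Eᵢ/kT = 0, 0.840336, 1.26050, 1.47059.
Z = Σ e^(−Eᵢ/kT) = e^(−0) + e^(−0.840336) + e^(−1.26050) + e^(−1.47059) = 1.00000 + 0.431565 + 0.283512 + 0.229790 = 1.94487.
P₃ = e^(−E₃/kT) / Z = 0.229790/1.94487 = 0.1182.

0.1182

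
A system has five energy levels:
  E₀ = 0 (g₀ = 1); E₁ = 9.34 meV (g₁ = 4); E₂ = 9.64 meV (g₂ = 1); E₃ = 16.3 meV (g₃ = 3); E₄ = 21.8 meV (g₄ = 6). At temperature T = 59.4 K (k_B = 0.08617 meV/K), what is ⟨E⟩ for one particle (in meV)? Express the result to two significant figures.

k_BT = 0.08617 × 59.4 K = 5.118 meV.
Eᵢ/kT = 0, 1.825, 1.884, 3.185, 4.259.
Z = Σ gᵢe^(−Eᵢ/kT) = 1·e^(−0) + 4·e^(−1.825) + 1·e^(−1.884) + 3·e^(−3.185) + 6·e^(−4.259) = 1.000 + 0.6449 + 0.1520 + 0.1241 + 0.08482 = 2.006.
⟨E⟩ = Σ Eᵢ gᵢe^(−Eᵢ/kT) / Z = (0·1.000 + 9.34·0.6449 + 9.64·0.1520 + 16.3·0.1241 + 21.8·0.08482) / 2.006 = 5.7 meV.

5.7 meV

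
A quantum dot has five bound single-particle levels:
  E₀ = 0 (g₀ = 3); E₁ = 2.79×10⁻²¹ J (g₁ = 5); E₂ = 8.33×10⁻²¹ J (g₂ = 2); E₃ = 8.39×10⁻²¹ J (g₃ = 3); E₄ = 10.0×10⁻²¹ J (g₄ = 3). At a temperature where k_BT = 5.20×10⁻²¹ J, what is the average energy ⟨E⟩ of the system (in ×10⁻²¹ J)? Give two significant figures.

2.8 ×10⁻²¹ J

Eᵢ/kT = 0, 0.5365, 1.602, 1.613, 1.923.
Z = Σ gᵢe^(−Eᵢ/kT) = 3·e^(−0) + 5·e^(−0.5365) + 2·e^(−1.602) + 3·e^(−1.613) + 3·e^(−1.923) = 3.000 + 2.924 + 0.4030 + 0.5979 + 0.4385 = 7.363.
⟨E⟩ = Σ Eᵢ gᵢe^(−Eᵢ/kT) / Z = (0·3.000 + 2.79·2.924 + 8.33·0.4030 + 8.39·0.5979 + 10.0·0.4385) / 7.363 = 2.8 ×10⁻²¹ J.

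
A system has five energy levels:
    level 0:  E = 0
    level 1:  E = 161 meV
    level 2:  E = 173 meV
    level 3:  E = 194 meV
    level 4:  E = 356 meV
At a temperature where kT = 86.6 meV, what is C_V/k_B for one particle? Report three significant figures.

0.962

Eᵢ/kT = 0, 1.8591, 1.9977, 2.2402, 4.1109.
Z = Σ e^(−Eᵢ/kT) = e^(−0) + e^(−1.8591) + e^(−1.9977) + e^(−2.2402) + e^(−4.1109) = 1.0000 + 0.15581 + 0.13565 + 0.10644 + 0.016393 = 1.4143.
⟨E⟩ = 53.057 meV, ⟨E²⟩ = 10028 meV².
C_V/k_B = (⟨E²⟩ − ⟨E⟩²)/(kT)² = (10028 − 2815.0)/7499.6 = 0.962.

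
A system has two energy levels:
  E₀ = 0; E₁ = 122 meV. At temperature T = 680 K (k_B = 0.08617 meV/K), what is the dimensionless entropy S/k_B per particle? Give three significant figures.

k_BT = 0.08617 × 680 K = 58.596 meV.
Eᵢ/kT = 0, 2.0821.
Z = Σ e^(−Eᵢ/kT) = e^(−0) + e^(−2.0821) = 1.0000 + 0.12467 = 1.1247.
⟨E⟩ = Σ EᵢPᵢ = 13.523 meV.
S/k_B = ln Z + ⟨E⟩/kT = ln(1.1247) + 13.523/58.596 = 0.11752 + 0.23078 = 0.348.

0.348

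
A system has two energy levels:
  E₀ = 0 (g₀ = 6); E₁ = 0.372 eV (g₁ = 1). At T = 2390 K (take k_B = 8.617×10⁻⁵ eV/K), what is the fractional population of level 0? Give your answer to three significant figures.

0.973

k_BT = 8.617×10⁻⁵ × 2390 K = 0.20595 eV.
Eᵢ/kT = 0, 1.8063.
Z = Σ gᵢe^(−Eᵢ/kT) = 6·e^(−0) + 1·e^(−1.8063) = 6.0000 + 0.16426 = 6.1643.
P₀ = g₀ e^(−E₀/kT) / Z = 6.0000/6.1643 = 0.973.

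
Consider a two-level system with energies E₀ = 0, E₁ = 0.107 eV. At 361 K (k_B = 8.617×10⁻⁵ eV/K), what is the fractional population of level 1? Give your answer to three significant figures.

k_BT = 8.617×10⁻⁵ × 361 K = 0.031107 eV.
Eᵢ/kT = 0, 3.4397.
Z = Σ e^(−Eᵢ/kT) = e^(−0) + e^(−3.4397) = 1.0000 + 0.032074 = 1.0321.
P₁ = e^(−E₁/kT) / Z = 0.032074/1.0321 = 0.0311.

0.0311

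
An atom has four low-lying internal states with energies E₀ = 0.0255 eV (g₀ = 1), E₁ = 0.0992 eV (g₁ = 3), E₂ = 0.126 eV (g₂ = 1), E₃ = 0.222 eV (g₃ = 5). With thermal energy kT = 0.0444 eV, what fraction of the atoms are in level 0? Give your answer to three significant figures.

0.577

Eᵢ/kT = 0.57432, 2.2342, 2.8378, 5.0000.
Z = Σ gᵢe^(−Eᵢ/kT) = 1·e^(−0.57432) + 3·e^(−2.2342) + 1·e^(−2.8378) + 5·e^(−5.0000) = 0.56309 + 0.32123 + 0.058554 + 0.033690 = 0.97656.
P₀ = g₀ e^(−E₀/kT) / Z = 0.56309/0.97656 = 0.577.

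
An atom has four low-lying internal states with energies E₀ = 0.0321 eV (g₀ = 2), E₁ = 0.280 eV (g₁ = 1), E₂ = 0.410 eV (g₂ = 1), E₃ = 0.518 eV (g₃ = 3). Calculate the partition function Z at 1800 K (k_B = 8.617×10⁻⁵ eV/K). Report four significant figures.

Z = 1.968

k_BT = 8.617×10⁻⁵ × 1800 K = 0.155106 eV.
Eᵢ/kT = 0.206955, 1.80522, 2.64335, 3.33965.
Z = Σ gᵢe^(−Eᵢ/kT) = 2·e^(−0.206955) + 1·e^(−1.80522) + 1·e^(−2.64335) + 3·e^(−3.33965) = 1.62611 + 0.164438 + 0.0711226 + 0.106348 = 1.96802.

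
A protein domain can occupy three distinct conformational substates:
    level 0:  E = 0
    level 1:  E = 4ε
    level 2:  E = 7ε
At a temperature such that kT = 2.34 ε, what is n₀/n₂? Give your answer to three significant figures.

19.9

n₀/n₂ = exp[−(E₀−E₂)/kT] = exp(−(-7ε)/(2.34ε)) = exp(2.9915) = 19.9.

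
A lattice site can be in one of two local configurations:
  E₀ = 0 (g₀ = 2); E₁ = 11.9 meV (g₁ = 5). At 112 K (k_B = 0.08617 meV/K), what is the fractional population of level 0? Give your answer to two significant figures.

k_BT = 0.08617 × 112 K = 9.651 meV.
Eᵢ/kT = 0, 1.233.
Z = Σ gᵢe^(−Eᵢ/kT) = 2·e^(−0) + 5·e^(−1.233) = 2.000 + 1.457 = 3.457.
P₀ = g₀ e^(−E₀/kT) / Z = 2.000/3.457 = 0.58.

0.58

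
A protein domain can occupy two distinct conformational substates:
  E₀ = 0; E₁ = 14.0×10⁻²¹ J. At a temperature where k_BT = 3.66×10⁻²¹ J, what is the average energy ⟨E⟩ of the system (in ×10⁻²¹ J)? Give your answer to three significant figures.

Eᵢ/kT = 0, 3.8251.
Z = Σ e^(−Eᵢ/kT) = e^(−0) + e^(−3.8251) = 1.0000 + 0.021816 = 1.0218.
⟨E⟩ = Σ Eᵢ e^(−Eᵢ/kT) / Z = (0·1.0000 + 14.0·0.021816) / 1.0218 = 0.299 ×10⁻²¹ J.

0.299 ×10⁻²¹ J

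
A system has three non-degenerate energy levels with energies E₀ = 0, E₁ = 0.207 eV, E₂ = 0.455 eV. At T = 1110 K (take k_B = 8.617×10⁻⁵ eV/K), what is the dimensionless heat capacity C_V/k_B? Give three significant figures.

0.585

k_BT = 8.617×10⁻⁵ × 1110 K = 0.095649 eV.
Eᵢ/kT = 0, 2.1642, 4.7570.
Z = Σ e^(−Eᵢ/kT) = e^(−0) + e^(−2.1642) + e^(−4.7570) = 1.0000 + 0.11484 + 0.0085913 = 1.1234.
⟨E⟩ = 0.024640 eV, ⟨E²⟩ = 0.0059635 eV².
C_V/k_B = (⟨E²⟩ − ⟨E⟩²)/(kT)² = (0.0059635 − 0.00060713)/0.0091487 = 0.585.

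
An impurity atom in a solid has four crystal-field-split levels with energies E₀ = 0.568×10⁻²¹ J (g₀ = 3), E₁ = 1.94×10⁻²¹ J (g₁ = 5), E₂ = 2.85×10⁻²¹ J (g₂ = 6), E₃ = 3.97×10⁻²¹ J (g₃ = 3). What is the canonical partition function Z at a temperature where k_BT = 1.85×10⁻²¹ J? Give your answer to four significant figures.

Z = 5.595

Eᵢ/kT = 0.307027, 1.04865, 1.54054, 2.14595.
Z = Σ gᵢe^(−Eᵢ/kT) = 3·e^(−0.307027) + 5·e^(−1.04865) + 6·e^(−1.54054) + 3·e^(−2.14595) = 2.20689 + 1.75205 + 1.28559 + 0.350871 = 5.59540.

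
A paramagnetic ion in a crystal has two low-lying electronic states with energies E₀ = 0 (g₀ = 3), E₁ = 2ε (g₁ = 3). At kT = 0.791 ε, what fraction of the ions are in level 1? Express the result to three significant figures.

0.0739

Eᵢ/kT = 0, 2.5284.
Z = Σ gᵢe^(−Eᵢ/kT) = 3·e^(−0) + 3·e^(−2.5284) = 3.0000 + 0.23936 = 3.2394.
P₁ = g₁ e^(−E₁/kT) / Z = 0.23936/3.2394 = 0.0739.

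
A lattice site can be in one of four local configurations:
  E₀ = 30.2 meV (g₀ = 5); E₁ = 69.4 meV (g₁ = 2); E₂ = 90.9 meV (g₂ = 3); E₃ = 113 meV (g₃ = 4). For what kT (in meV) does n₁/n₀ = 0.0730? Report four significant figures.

23.05 meV

n₁/n₀ = (g₁/g₀) exp[−(E₁−E₀)/kT] = 0.0730.
⇒ (E₁−E₀)/kT = ln((2/5)/0.0730) = ln(5.47945) = 1.70100.
kT = 39.2 meV / 1.70100 = 23.05 meV.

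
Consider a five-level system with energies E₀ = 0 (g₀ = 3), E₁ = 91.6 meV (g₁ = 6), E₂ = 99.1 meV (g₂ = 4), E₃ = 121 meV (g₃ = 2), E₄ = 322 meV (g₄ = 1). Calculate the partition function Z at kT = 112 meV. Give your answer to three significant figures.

Eᵢ/kT = 0, 0.81786, 0.88482, 1.0804, 2.8750.
Z = Σ gᵢe^(−Eᵢ/kT) = 3·e^(−0) + 6·e^(−0.81786) + 4·e^(−0.88482) + 2·e^(−1.0804) + 1·e^(−2.8750) = 3.0000 + 2.6483 + 1.6512 + 0.67892 + 0.056416 = 8.0348.

Z = 8.03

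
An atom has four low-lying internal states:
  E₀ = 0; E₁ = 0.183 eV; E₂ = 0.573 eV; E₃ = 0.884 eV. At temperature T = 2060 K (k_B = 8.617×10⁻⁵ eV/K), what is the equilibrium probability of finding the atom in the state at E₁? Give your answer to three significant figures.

0.254

k_BT = 8.617×10⁻⁵ × 2060 K = 0.17751 eV.
Eᵢ/kT = 0, 1.0309, 3.2280, 4.9800.
Z = Σ e^(−Eᵢ/kT) = e^(−0) + e^(−1.0309) + e^(−3.2280) + e^(−4.9800) = 1.0000 + 0.35669 + 0.039637 + 0.0068741 = 1.4032.
P₁ = e^(−E₁/kT) / Z = 0.35669/1.4032 = 0.254.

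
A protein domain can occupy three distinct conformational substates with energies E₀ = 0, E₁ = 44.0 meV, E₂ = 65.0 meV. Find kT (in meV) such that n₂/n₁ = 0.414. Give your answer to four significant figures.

n₂/n₁ = exp[−(E₂−E₁)/kT] = 0.414.
⇒ (E₂−E₁)/kT = ln(1/0.414) = ln(2.41546) = 0.881890.
kT = 21.0 meV / 0.881890 = 23.81 meV.

23.81 meV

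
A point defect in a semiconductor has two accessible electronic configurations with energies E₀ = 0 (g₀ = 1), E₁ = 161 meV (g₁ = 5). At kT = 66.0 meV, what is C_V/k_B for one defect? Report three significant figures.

1.26

Eᵢ/kT = 0, 2.4394.
Z = Σ gᵢe^(−Eᵢ/kT) = 1·e^(−0) + 5·e^(−2.4394) = 1.0000 + 0.43607 = 1.4361.
⟨E⟩ = 48.887 meV, ⟨E²⟩ = 7870.9 meV².
C_V/k_B = (⟨E²⟩ − ⟨E⟩²)/(kT)² = (7870.9 − 2389.9)/4356.0 = 1.26.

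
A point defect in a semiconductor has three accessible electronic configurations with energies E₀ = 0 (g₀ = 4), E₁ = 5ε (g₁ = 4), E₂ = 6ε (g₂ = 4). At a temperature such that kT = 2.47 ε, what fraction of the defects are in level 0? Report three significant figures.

Eᵢ/kT = 0, 2.0243, 2.4291.
Z = Σ gᵢe^(−Eᵢ/kT) = 4·e^(−0) + 4·e^(−2.0243) + 4·e^(−2.4291) = 4.0000 + 0.52835 + 0.35246 = 4.8808.
P₀ = g₀ e^(−E₀/kT) / Z = 4.0000/4.8808 = 0.820.

0.820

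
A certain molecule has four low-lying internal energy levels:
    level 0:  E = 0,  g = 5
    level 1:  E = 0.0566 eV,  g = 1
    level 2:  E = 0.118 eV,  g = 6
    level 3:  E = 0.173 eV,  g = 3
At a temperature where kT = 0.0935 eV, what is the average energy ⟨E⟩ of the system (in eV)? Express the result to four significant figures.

0.04055 eV

Eᵢ/kT = 0, 0.605348, 1.26203, 1.85027.
Z = Σ gᵢe^(−Eᵢ/kT) = 5·e^(−0) + 1·e^(−0.605348) + 6·e^(−1.26203) + 3·e^(−1.85027) = 5.00000 + 0.545884 + 1.69847 + 0.471584 = 7.71594.
⟨E⟩ = Σ Eᵢ gᵢe^(−Eᵢ/kT) / Z = (0·5.00000 + 0.0566·0.545884 + 0.118·1.69847 + 0.173·0.471584) / 7.71594 = 0.04055 eV.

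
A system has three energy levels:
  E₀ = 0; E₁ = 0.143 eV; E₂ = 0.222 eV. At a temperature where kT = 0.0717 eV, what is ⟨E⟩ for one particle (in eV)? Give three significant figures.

0.0250 eV

Eᵢ/kT = 0, 1.9944, 3.0962.
Z = Σ e^(−Eᵢ/kT) = e^(−0) + e^(−1.9944) + e^(−3.0962) = 1.0000 + 0.13610 + 0.045221 = 1.1813.
⟨E⟩ = Σ Eᵢ e^(−Eᵢ/kT) / Z = (0·1.0000 + 0.143·0.13610 + 0.222·0.045221) / 1.1813 = 0.0250 eV.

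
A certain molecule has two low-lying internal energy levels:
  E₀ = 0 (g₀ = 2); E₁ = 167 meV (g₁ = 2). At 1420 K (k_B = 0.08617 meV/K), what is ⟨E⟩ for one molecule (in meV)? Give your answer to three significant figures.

k_BT = 0.08617 × 1420 K = 122.36 meV.
Eᵢ/kT = 0, 1.3648.
Z = Σ gᵢe^(−Eᵢ/kT) = 2·e^(−0) + 2·e^(−1.3648) = 2.0000 + 0.51086 = 2.5109.
⟨E⟩ = Σ Eᵢ gᵢe^(−Eᵢ/kT) / Z = (0·2.0000 + 167·0.51086) / 2.5109 = 34.0 meV.

34.0 meV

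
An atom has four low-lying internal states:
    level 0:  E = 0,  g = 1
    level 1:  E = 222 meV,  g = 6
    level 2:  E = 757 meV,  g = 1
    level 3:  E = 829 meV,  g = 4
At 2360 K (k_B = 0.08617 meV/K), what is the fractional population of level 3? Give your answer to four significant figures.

k_BT = 0.08617 × 2360 K = 203.361 meV.
Eᵢ/kT = 0, 1.09165, 3.72244, 4.07649.
Z = Σ gᵢe^(−Eᵢ/kT) = 1·e^(−0) + 6·e^(−1.09165) + 1·e^(−3.72244) + 4·e^(−4.07649) = 1.00000 + 2.01397 + 0.0241749 + 0.0678677 = 3.10601.
P₃ = g₃ e^(−E₃/kT) / Z = 0.0678677/3.10601 = 0.02185.

0.02185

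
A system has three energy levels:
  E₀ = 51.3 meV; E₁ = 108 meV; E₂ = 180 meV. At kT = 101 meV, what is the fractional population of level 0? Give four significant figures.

Eᵢ/kT = 0.507921, 1.06931, 1.78218.
Z = Σ e^(−Eᵢ/kT) = e^(−0.507921) + e^(−1.06931) + e^(−1.78218) = 0.601745 + 0.343245 + 0.168271 = 1.11326.
P₀ = e^(−E₀/kT) / Z = 0.601745/1.11326 = 0.5405.

0.5405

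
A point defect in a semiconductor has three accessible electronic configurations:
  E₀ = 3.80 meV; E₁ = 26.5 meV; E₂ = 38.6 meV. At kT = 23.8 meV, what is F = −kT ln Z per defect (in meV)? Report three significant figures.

Eᵢ/kT = 0.15966, 1.1134, 1.6218.
Z = Σ e^(−Eᵢ/kT) = e^(−0.15966) + e^(−1.1134) + e^(−1.6218) = 0.85243 + 0.32844 + 0.19754 = 1.3784.
F = −kT ln Z = −23.8 × ln(1.3784) = −23.8 × 0.32092 = -7.64 meV.

-7.64 meV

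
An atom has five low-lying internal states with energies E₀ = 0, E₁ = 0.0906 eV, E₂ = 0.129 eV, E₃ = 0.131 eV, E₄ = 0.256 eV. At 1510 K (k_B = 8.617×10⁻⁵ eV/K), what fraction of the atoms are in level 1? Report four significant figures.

k_BT = 8.617×10⁻⁵ × 1510 K = 0.130117 eV.
Eᵢ/kT = 0, 0.696296, 0.991415, 1.00679, 1.96746.
Z = Σ e^(−Eᵢ/kT) = e^(−0) + e^(−0.696296) + e^(−0.991415) + e^(−1.00679) + e^(−1.96746) = 1.00000 + 0.498428 + 0.371051 + 0.365390 + 0.139812 = 2.37468.
P₁ = e^(−E₁/kT) / Z = 0.498428/2.37468 = 0.2099.

0.2099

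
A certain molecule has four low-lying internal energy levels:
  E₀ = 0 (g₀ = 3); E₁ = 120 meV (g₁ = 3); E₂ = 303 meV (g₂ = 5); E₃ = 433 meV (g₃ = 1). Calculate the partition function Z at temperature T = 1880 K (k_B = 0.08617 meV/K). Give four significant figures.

Z = 5.270

k_BT = 0.08617 × 1880 K = 162.000 meV.
Eᵢ/kT = 0, 0.740741, 1.87037, 2.67284.
Z = Σ gᵢe^(−Eᵢ/kT) = 3·e^(−0) + 3·e^(−0.740741) + 5·e^(−1.87037) + 1·e^(−2.67284) = 3.00000 + 1.43028 + 0.770333 + 0.0690558 = 5.26967.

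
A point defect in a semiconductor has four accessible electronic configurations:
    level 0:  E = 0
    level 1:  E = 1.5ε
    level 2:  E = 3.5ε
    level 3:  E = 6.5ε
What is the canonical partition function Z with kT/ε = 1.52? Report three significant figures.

Z = 1.49

Eᵢ/kT = 0, 0.98684, 2.3026, 4.2763.
Z = Σ e^(−Eᵢ/kT) = e^(−0) + e^(−0.98684) + e^(−2.3026) + e^(−4.2763) = 1.0000 + 0.37275 + 0.099999 + 0.013894 = 1.4866.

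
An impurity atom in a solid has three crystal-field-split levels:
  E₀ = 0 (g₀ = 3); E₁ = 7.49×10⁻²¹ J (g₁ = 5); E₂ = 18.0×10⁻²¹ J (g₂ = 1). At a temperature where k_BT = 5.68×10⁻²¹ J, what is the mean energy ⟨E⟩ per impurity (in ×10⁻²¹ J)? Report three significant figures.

Eᵢ/kT = 0, 1.3187, 3.1690.
Z = Σ gᵢe^(−Eᵢ/kT) = 3·e^(−0) + 5·e^(−1.3187) + 1·e^(−3.1690) = 3.0000 + 1.3374 + 0.042046 = 4.3794.
⟨E⟩ = Σ Eᵢ gᵢe^(−Eᵢ/kT) / Z = (0·3.0000 + 7.49·1.3374 + 18.0·0.042046) / 4.3794 = 2.46 ×10⁻²¹ J.

2.46 ×10⁻²¹ J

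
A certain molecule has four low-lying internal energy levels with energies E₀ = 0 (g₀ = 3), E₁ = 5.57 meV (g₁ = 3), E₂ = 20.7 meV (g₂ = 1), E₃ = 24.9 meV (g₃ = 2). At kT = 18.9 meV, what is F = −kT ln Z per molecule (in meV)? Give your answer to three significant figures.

Eᵢ/kT = 0, 0.29471, 1.0952, 1.3175.
Z = Σ gᵢe^(−Eᵢ/kT) = 3·e^(−0) + 3·e^(−0.29471) + 1·e^(−1.0952) + 2·e^(−1.3175) = 3.0000 + 2.2342 + 0.33447 + 0.53561 = 6.1043.
F = −kT ln Z = −18.9 × ln(6.1043) = −18.9 × 1.8090 = -34.2 meV.

-34.2 meV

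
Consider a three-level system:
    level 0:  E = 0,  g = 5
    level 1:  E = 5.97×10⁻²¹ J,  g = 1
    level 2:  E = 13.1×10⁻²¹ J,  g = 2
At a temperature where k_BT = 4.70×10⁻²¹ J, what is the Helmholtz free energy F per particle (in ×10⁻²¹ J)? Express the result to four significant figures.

-7.930 ×10⁻²¹ J

Eᵢ/kT = 0, 1.27021, 2.78723.
Z = Σ gᵢe^(−Eᵢ/kT) = 5·e^(−0) + 1·e^(−1.27021) + 2·e^(−2.78723) = 5.00000 + 0.280773 + 0.123183 = 5.40396.
F = −kT ln Z = −4.70 × ln(5.40396) = −4.70 × 1.68713 = -7.930 ×10⁻²¹ J.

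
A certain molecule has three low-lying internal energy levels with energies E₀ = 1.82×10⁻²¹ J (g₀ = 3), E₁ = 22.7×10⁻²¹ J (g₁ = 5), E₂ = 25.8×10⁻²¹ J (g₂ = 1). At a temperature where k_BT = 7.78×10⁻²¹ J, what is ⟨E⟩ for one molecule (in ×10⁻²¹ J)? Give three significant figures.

4.25 ×10⁻²¹ J

Eᵢ/kT = 0.23393, 2.9177, 3.3162.
Z = Σ gᵢe^(−Eᵢ/kT) = 3·e^(−0.23393) + 5·e^(−2.9177) + 1·e^(−3.3162) = 2.3743 + 0.27029 + 0.036290 = 2.6809.
⟨E⟩ = Σ Eᵢ gᵢe^(−Eᵢ/kT) / Z = (1.82·2.3743 + 22.7·0.27029 + 25.8·0.036290) / 2.6809 = 4.25 ×10⁻²¹ J.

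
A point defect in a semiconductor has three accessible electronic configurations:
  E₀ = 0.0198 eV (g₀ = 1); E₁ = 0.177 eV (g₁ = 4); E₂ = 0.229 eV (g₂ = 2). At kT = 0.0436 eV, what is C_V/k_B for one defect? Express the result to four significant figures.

Eᵢ/kT = 0.454128, 4.05963, 5.25229.
Z = Σ gᵢe^(−Eᵢ/kT) = 1·e^(−0.454128) + 4·e^(−4.05963) + 2·e^(−5.25229) = 0.635001 + 0.0690216 + 0.0104710 = 0.714494.
⟨E⟩ = 0.0380517 eV, ⟨E²⟩ = 0.00414340 eV².
C_V/k_B = (⟨E²⟩ − ⟨E⟩²)/(kT)² = (0.00414340 − 0.00144793)/0.00190096 = 1.418.

1.418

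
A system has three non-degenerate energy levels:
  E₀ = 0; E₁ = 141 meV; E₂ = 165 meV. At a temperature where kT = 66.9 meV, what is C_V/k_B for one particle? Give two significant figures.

Eᵢ/kT = 0, 2.108, 2.466.
Z = Σ e^(−Eᵢ/kT) = e^(−0) + e^(−2.108) + e^(−2.466) = 1.000 + 0.1215 + 0.08492 = 1.206.
⟨E⟩ = 25.82 meV, ⟨E²⟩ = 3920 meV².
C_V/k_B = (⟨E²⟩ − ⟨E⟩²)/(kT)² = (3920 − 666.7)/4476 = 0.73.

0.73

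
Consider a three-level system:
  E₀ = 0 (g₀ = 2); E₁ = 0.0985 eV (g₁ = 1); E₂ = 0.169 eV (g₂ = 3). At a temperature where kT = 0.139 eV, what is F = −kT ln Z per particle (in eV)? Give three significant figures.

Eᵢ/kT = 0, 0.70863, 1.2158.
Z = Σ gᵢe^(−Eᵢ/kT) = 2·e^(−0) + 1·e^(−0.70863) + 3·e^(−1.2158) = 2.0000 + 0.49232 + 0.88942 = 3.3817.
F = −kT ln Z = −0.139 × ln(3.3817) = −0.139 × 1.2184 = -0.169 eV.

-0.169 eV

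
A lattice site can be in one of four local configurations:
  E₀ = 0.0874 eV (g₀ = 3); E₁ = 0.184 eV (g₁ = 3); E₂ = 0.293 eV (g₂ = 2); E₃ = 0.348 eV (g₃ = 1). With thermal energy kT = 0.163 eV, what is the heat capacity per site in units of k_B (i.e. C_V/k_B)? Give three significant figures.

Eᵢ/kT = 0.53620, 1.1288, 1.7975, 2.1350.
Z = Σ gᵢe^(−Eᵢ/kT) = 3·e^(−0.53620) + 3·e^(−1.1288) + 2·e^(−1.7975) + 1·e^(−2.1350) = 1.7549 + 0.97026 + 0.33143 + 0.11824 = 3.1748.
⟨E⟩ = 0.14809 eV, ⟨E²⟩ = 0.028042 eV².
C_V/k_B = (⟨E²⟩ − ⟨E⟩²)/(kT)² = (0.028042 − 0.021931)/0.026569 = 0.230.

0.230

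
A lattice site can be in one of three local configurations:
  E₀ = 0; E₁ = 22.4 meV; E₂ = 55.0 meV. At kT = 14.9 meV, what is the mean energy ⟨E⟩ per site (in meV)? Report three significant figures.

5.09 meV

Eᵢ/kT = 0, 1.5034, 3.6913.
Z = Σ e^(−Eᵢ/kT) = e^(−0) + e^(−1.5034) + e^(−3.6913) = 1.0000 + 0.22237 + 0.024940 = 1.2473.
⟨E⟩ = Σ Eᵢ e^(−Eᵢ/kT) / Z = (0·1.0000 + 22.4·0.22237 + 55.0·0.024940) / 1.2473 = 5.09 meV.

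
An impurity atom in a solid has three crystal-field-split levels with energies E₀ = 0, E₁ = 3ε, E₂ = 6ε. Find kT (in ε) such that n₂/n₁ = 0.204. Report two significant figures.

n₂/n₁ = exp[−(E₂−E₁)/kT] = 0.204.
⇒ (E₂−E₁)/kT = ln(1/0.204) = ln(4.902) = 1.590.
kT = 3ε / 1.590 = 1.9 ε.

1.9 ε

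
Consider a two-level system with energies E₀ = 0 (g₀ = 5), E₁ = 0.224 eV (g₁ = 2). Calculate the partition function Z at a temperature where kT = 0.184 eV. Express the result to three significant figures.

Eᵢ/kT = 0, 1.2174.
Z = Σ gᵢe^(−Eᵢ/kT) = 5·e^(−0) + 2·e^(−1.2174) = 5.0000 + 0.59200 = 5.5920.

Z = 5.59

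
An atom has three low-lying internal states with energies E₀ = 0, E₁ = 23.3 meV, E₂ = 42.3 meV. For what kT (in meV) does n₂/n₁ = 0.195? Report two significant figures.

n₂/n₁ = exp[−(E₂−E₁)/kT] = 0.195.
⇒ (E₂−E₁)/kT = ln(1/0.195) = ln(5.128) = 1.635.
kT = 19.0 meV / 1.635 = 12 meV.

12 meV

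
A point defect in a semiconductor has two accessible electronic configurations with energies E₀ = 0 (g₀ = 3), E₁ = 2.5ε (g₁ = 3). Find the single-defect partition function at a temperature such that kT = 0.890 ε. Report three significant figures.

Z = 3.18

Eᵢ/kT = 0, 2.8090.
Z = Σ gᵢe^(−Eᵢ/kT) = 3·e^(−0) + 3·e^(−2.8090) = 3.0000 + 0.18080 = 3.1808.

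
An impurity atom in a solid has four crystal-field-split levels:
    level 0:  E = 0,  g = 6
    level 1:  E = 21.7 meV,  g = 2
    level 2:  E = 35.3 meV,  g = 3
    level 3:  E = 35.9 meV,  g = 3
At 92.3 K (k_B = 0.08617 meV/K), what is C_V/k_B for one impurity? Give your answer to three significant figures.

k_BT = 0.08617 × 92.3 K = 7.9535 meV.
Eᵢ/kT = 0, 2.7284, 4.4383, 4.5137.
Z = Σ gᵢe^(−Eᵢ/kT) = 6·e^(−0) + 2·e^(−2.7284) + 3·e^(−4.4383) + 3·e^(−4.5137) = 6.0000 + 0.13065 + 0.035448 + 0.032874 = 6.1990.
⟨E⟩ = 0.84959 meV, ⟨E²⟩ = 23.885 meV².
C_V/k_B = (⟨E²⟩ − ⟨E⟩²)/(kT)² = (23.885 − 0.72180)/63.258 = 0.366.

0.366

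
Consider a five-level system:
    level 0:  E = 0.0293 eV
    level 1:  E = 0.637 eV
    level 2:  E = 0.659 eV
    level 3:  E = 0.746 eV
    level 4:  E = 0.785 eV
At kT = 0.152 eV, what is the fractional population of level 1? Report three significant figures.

Eᵢ/kT = 0.19276, 4.1908, 4.3355, 4.9079, 5.1645.
Z = Σ e^(−Eᵢ/kT) = e^(−0.19276) + e^(−4.1908) + e^(−4.3355) + e^(−4.9079) + e^(−5.1645) = 0.82468 + 0.015134 + 0.013095 + 0.0073880 + 0.0057159 = 0.86601.
P₁ = e^(−E₁/kT) / Z = 0.015134/0.86601 = 0.0175.

0.0175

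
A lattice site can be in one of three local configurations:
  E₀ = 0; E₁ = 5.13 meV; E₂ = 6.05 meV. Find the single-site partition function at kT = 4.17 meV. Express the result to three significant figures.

Z = 1.53

Eᵢ/kT = 0, 1.2302, 1.4508.
Z = Σ e^(−Eᵢ/kT) = e^(−0) + e^(−1.2302) + e^(−1.4508) = 1.0000 + 0.29223 + 0.23438 = 1.5266.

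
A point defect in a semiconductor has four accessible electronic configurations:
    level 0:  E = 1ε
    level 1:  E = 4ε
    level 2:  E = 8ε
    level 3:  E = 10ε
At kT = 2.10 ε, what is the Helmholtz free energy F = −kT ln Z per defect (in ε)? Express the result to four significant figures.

Eᵢ/kT = 0.476190, 1.90476, 3.80952, 4.76190.
Z = Σ e^(−Eᵢ/kT) = e^(−0.476190) + e^(−1.90476) + e^(−3.80952) + e^(−4.76190) = 0.621145 + 0.148858 + 0.0221588 + 0.00854935 = 0.800711.
F = −kT ln Z = −2.10 × ln(0.800711) = −2.10 × -0.222255 = 0.4667 ε.

0.4667 ε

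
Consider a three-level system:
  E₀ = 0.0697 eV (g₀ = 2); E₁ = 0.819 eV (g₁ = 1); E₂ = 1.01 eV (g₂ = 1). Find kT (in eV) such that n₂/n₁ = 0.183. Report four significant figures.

0.1125 eV

n₂/n₁ = (g₂/g₁) exp[−(E₂−E₁)/kT] = 0.183.
⇒ (E₂−E₁)/kT = ln((1/1)/0.183) = ln(5.46448) = 1.69827.
kT = 0.191 eV / 1.69827 = 0.1125 eV.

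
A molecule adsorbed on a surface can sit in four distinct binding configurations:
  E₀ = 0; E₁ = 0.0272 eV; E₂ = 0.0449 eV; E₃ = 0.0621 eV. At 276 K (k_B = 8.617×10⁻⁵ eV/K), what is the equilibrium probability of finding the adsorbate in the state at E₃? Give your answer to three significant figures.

k_BT = 8.617×10⁻⁵ × 276 K = 0.023783 eV.
Eᵢ/kT = 0, 1.1437, 1.8879, 2.6111.
Z = Σ e^(−Eᵢ/kT) = e^(−0) + e^(−1.1437) + e^(−1.8879) + e^(−2.6111) = 1.0000 + 0.31864 + 0.15139 + 0.073454 = 1.5435.
P₃ = e^(−E₃/kT) / Z = 0.073454/1.5435 = 0.0476.

0.0476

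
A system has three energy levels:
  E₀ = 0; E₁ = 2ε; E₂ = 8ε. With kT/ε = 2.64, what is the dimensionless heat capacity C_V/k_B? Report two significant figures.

Eᵢ/kT = 0, 0.7576, 3.030.
Z = Σ e^(−Eᵢ/kT) = e^(−0) + e^(−0.7576) + e^(−3.030) = 1.000 + 0.4688 + 0.04832 = 1.517.
⟨E⟩ = 0.8729 ε, ⟨E²⟩ = 3.275 ε².
C_V/k_B = (⟨E²⟩ − ⟨E⟩²)/(kT)² = (3.275 − 0.7620)/6.970 = 0.36.

0.36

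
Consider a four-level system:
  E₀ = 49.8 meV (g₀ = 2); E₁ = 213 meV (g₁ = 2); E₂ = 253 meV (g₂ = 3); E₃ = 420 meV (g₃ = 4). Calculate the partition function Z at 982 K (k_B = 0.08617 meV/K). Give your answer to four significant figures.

Z = 1.451

k_BT = 0.08617 × 982 K = 84.6189 meV.
Eᵢ/kT = 0.588521, 2.51717, 2.98988, 4.96343.
Z = Σ gᵢe^(−Eᵢ/kT) = 2·e^(−0.588521) + 2·e^(−2.51717) + 3·e^(−2.98988) + 4·e^(−4.96343) = 1.11030 + 0.161375 + 0.150880 + 0.0279557 = 1.45051.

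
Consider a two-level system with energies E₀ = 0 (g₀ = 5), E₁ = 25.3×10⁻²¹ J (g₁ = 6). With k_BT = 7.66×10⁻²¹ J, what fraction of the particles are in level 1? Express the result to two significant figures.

Eᵢ/kT = 0, 3.303.
Z = Σ gᵢe^(−Eᵢ/kT) = 5·e^(−0) + 6·e^(−3.303) = 5.000 + 0.2206 = 5.221.
P₁ = g₁ e^(−E₁/kT) / Z = 0.2206/5.221 = 0.042.

0.042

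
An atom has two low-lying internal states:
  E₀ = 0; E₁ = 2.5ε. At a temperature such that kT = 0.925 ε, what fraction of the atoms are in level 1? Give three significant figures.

0.0628

Eᵢ/kT = 0, 2.7027.
Z = Σ e^(−Eᵢ/kT) = e^(−0) + e^(−2.7027) = 1.0000 + 0.067024 = 1.0670.
P₁ = e^(−E₁/kT) / Z = 0.067024/1.0670 = 0.0628.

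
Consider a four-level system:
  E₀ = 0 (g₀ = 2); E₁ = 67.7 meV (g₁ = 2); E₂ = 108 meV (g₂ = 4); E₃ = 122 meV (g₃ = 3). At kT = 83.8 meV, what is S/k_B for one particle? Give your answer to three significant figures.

Eᵢ/kT = 0, 0.80788, 1.2888, 1.4558.
Z = Σ gᵢe^(−Eᵢ/kT) = 2·e^(−0) + 2·e^(−0.80788) + 4·e^(−1.2888) + 3·e^(−1.4558) = 2.0000 + 0.89160 + 1.1024 + 0.69964 = 4.6936.
⟨E⟩ = Σ EᵢPᵢ = 56.412 meV.
S/k_B = ln Z + ⟨E⟩/kT = ln(4.6936) + 56.412/83.8 = 1.5462 + 0.67317 = 2.22.

2.22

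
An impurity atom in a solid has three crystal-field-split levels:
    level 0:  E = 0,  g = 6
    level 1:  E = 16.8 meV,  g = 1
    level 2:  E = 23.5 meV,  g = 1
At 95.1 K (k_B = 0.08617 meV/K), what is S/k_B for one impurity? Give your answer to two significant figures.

k_BT = 0.08617 × 95.1 K = 8.195 meV.
Eᵢ/kT = 0, 2.050, 2.868.
Z = Σ gᵢe^(−Eᵢ/kT) = 6·e^(−0) + 1·e^(−2.050) + 1·e^(−2.868) = 6.000 + 0.1287 + 0.05681 = 6.186.
⟨E⟩ = Σ EᵢPᵢ = 0.5653 meV.
S/k_B = ln Z + ⟨E⟩/kT = ln(6.186) + 0.5653/8.195 = 1.822 + 0.06898 = 1.9.

1.9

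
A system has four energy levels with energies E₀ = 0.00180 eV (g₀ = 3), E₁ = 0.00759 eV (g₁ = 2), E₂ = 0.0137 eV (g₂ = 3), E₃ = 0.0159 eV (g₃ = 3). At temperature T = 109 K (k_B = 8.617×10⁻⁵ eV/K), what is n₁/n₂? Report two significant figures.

k_BT = 8.617×10⁻⁵ × 109 K = 0.009393 eV.
n₁/n₂ = (g₁/g₂) exp[−(E₁−E₂)/kT] = (2/3) × exp(−(-0.00611 eV)/(0.009393 eV)) = (2/3) × exp(0.6505) = 1.3.

1.3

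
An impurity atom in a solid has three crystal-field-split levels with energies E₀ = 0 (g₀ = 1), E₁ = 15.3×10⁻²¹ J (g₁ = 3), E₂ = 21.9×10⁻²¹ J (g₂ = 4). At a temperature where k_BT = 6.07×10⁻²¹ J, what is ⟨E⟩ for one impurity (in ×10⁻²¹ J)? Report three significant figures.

4.49 ×10⁻²¹ J

Eᵢ/kT = 0, 2.5206, 3.6079.
Z = Σ gᵢe^(−Eᵢ/kT) = 1·e^(−0) + 3·e^(−2.5206) + 4·e^(−3.6079) = 1.0000 + 0.24123 + 0.10843 = 1.3497.
⟨E⟩ = Σ Eᵢ gᵢe^(−Eᵢ/kT) / Z = (0·1.0000 + 15.3·0.24123 + 21.9·0.10843) / 1.3497 = 4.49 ×10⁻²¹ J.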